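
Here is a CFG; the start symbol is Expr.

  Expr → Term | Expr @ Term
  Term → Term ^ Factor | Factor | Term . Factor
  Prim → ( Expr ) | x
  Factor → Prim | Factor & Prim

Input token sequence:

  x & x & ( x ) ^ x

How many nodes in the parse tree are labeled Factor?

[Expr [Term [Term [Factor [Factor [Factor [Prim x]] & [Prim x]] & [Prim ( [Expr [Term [Factor [Prim x]]]] )]]] ^ [Factor [Prim x]]]]

5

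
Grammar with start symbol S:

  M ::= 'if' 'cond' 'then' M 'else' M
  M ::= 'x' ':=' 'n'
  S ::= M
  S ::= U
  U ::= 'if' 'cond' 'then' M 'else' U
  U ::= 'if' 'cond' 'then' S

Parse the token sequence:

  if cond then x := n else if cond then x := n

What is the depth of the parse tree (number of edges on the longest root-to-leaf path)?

[S [U if cond then [M x := n] else [U if cond then [S [M x := n]]]]]

5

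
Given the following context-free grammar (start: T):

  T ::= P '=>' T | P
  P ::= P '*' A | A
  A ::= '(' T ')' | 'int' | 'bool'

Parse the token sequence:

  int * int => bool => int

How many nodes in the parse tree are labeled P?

4

[T [P [P [A int]] * [A int]] => [T [P [A bool]] => [T [P [A int]]]]]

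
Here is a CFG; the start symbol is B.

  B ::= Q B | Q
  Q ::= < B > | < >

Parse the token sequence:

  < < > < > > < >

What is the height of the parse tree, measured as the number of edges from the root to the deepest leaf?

5

[B [Q < [B [Q < >] [B [Q < >]]] >] [B [Q < >]]]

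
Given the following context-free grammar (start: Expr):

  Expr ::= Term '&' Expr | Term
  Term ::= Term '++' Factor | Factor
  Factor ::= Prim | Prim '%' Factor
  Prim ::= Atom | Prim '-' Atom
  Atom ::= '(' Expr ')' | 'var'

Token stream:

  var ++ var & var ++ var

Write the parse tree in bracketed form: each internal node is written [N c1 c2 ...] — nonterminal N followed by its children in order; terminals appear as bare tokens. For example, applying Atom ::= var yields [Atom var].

[Expr [Term [Term [Factor [Prim [Atom var]]]] ++ [Factor [Prim [Atom var]]]] & [Expr [Term [Term [Factor [Prim [Atom var]]]] ++ [Factor [Prim [Atom var]]]]]]

Expr
Term & Expr
Term ++ Factor & Expr
Factor ++ Factor & Expr
Prim ++ Factor & Expr
Atom ++ Factor & Expr
var ++ Factor & Expr
var ++ Prim & Expr
var ++ Atom & Expr
var ++ var & Expr
var ++ var & Term
var ++ var & Term ++ Factor
var ++ var & Factor ++ Factor
var ++ var & Prim ++ Factor
var ++ var & Atom ++ Factor
var ++ var & var ++ Factor
var ++ var & var ++ Prim
var ++ var & var ++ Atom
var ++ var & var ++ var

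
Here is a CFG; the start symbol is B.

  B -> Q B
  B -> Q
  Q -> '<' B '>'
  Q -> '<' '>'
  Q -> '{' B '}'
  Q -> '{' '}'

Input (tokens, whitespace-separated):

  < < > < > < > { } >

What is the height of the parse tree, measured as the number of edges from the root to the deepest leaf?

7

[B [Q < [B [Q < >] [B [Q < >] [B [Q < >] [B [Q { }]]]]] >]]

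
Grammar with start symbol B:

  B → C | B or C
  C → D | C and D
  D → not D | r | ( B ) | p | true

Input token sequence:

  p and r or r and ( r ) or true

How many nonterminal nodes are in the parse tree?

[B [B [B [C [C [D p]] and [D r]]] or [C [C [D r]] and [D ( [B [C [D r]]] )]]] or [C [D true]]]

16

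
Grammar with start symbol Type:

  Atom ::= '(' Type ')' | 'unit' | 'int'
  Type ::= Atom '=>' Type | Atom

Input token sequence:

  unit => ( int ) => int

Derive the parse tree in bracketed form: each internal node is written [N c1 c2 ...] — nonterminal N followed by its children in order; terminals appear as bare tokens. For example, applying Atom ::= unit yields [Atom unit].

Type
Atom => Type
unit => Type
unit => Atom => Type
unit => ( Type ) => Type
unit => ( Atom ) => Type
unit => ( int ) => Type
unit => ( int ) => Atom
unit => ( int ) => int

[Type [Atom unit] => [Type [Atom ( [Type [Atom int]] )] => [Type [Atom int]]]]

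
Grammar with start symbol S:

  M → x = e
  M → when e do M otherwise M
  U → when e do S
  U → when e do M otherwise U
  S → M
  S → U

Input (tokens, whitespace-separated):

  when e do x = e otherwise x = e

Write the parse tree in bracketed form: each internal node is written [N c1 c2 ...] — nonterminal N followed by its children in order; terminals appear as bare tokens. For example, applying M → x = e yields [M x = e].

[S [M when e do [M x = e] otherwise [M x = e]]]

S
M
when e do M otherwise M
when e do x = e otherwise M
when e do x = e otherwise x = e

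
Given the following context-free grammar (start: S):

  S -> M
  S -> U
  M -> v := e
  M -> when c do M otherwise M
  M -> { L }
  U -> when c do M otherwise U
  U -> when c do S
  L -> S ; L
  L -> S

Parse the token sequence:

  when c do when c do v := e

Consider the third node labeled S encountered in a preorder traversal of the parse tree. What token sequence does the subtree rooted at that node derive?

v := e

[S [U when c do [S [U when c do [S [M v := e]]]]]]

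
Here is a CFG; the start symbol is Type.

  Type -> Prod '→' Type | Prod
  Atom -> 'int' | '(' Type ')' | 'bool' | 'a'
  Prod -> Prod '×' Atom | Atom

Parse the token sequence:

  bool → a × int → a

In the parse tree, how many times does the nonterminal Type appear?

3

[Type [Prod [Atom bool]] → [Type [Prod [Prod [Atom a]] × [Atom int]] → [Type [Prod [Atom a]]]]]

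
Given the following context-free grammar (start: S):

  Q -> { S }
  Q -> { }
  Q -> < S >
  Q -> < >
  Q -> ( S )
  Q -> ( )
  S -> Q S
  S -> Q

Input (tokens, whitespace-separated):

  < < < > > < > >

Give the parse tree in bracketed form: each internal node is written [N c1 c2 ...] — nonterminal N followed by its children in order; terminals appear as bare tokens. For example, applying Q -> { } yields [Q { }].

S
Q
< S >
< Q S >
< < S > S >
< < Q > S >
< < < > > S >
< < < > > Q >
< < < > > < > >

[S [Q < [S [Q < [S [Q < >]] >] [S [Q < >]]] >]]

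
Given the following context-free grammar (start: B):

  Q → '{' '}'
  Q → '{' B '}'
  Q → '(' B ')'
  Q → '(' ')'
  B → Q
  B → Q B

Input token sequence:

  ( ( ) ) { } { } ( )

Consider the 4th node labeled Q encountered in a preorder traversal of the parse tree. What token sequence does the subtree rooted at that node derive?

{ }

[B [Q ( [B [Q ( )]] )] [B [Q { }] [B [Q { }] [B [Q ( )]]]]]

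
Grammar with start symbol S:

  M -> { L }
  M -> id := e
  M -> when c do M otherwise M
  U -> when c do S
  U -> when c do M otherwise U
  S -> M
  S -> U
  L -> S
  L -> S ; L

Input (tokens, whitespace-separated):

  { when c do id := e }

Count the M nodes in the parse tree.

2

[S [M { [L [S [U when c do [S [M id := e]]]]] }]]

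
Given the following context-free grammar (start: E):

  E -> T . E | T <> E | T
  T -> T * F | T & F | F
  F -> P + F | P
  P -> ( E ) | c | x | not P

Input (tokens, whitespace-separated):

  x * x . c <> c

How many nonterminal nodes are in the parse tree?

15

[E [T [T [F [P x]]] * [F [P x]]] . [E [T [F [P c]]] <> [E [T [F [P c]]]]]]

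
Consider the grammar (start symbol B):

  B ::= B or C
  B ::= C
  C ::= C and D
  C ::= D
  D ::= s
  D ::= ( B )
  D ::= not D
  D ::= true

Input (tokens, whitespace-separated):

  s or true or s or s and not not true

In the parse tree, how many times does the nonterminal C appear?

[B [B [B [B [C [D s]]] or [C [D true]]] or [C [D s]]] or [C [C [D s]] and [D not [D not [D true]]]]]

5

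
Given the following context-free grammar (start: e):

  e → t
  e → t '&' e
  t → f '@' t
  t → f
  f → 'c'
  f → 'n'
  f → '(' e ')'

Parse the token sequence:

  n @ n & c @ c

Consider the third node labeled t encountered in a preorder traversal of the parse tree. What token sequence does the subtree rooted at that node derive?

c @ c

[e [t [f n] @ [t [f n]]] & [e [t [f c] @ [t [f c]]]]]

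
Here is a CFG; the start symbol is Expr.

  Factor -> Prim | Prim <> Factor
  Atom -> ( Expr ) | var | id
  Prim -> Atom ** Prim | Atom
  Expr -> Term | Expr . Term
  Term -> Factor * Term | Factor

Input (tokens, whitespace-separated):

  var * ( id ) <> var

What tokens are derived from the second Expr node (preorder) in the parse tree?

[Expr [Term [Factor [Prim [Atom var]]] * [Term [Factor [Prim [Atom ( [Expr [Term [Factor [Prim [Atom id]]]]] )]] <> [Factor [Prim [Atom var]]]]]]]

id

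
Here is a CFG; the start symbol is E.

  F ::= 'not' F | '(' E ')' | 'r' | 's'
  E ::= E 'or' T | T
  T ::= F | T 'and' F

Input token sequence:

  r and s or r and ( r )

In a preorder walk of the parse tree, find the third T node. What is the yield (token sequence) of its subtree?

[E [E [T [T [F r]] and [F s]]] or [T [T [F r]] and [F ( [E [T [F r]]] )]]]

r and ( r )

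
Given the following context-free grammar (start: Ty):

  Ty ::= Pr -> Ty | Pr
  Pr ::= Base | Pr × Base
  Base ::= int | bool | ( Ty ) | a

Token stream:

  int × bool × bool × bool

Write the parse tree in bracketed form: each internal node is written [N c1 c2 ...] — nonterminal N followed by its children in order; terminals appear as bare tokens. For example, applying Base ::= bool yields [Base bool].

Ty
Pr
Pr × Base
Pr × Base × Base
Pr × Base × Base × Base
Base × Base × Base × Base
int × Base × Base × Base
int × bool × Base × Base
int × bool × bool × Base
int × bool × bool × bool

[Ty [Pr [Pr [Pr [Pr [Base int]] × [Base bool]] × [Base bool]] × [Base bool]]]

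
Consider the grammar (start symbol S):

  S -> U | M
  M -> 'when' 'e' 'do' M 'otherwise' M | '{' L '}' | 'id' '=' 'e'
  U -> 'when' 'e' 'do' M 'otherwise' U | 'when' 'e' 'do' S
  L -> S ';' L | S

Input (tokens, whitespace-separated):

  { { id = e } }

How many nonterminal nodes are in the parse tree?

8

[S [M { [L [S [M { [L [S [M id = e]]] }]]] }]]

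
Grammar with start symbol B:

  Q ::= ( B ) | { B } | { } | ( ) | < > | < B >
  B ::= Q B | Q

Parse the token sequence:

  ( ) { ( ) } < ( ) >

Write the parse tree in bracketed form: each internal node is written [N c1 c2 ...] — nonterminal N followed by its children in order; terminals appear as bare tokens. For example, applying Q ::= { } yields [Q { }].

[B [Q ( )] [B [Q { [B [Q ( )]] }] [B [Q < [B [Q ( )]] >]]]]

B
Q B
( ) B
( ) Q B
( ) { B } B
( ) { Q } B
( ) { ( ) } B
( ) { ( ) } Q
( ) { ( ) } < B >
( ) { ( ) } < Q >
( ) { ( ) } < ( ) >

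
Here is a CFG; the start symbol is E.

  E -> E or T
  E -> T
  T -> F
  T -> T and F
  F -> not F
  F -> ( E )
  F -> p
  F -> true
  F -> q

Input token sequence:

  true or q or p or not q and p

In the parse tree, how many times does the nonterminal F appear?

[E [E [E [E [T [F true]]] or [T [F q]]] or [T [F p]]] or [T [T [F not [F q]]] and [F p]]]

6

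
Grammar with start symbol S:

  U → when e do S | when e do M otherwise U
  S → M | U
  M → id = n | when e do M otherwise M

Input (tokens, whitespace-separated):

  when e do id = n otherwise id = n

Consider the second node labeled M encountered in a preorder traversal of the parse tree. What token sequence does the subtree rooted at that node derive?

id = n

[S [M when e do [M id = n] otherwise [M id = n]]]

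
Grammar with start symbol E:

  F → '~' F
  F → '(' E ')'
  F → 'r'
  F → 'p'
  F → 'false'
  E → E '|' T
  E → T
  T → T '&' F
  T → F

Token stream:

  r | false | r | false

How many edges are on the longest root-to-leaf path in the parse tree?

6

[E [E [E [E [T [F r]]] | [T [F false]]] | [T [F r]]] | [T [F false]]]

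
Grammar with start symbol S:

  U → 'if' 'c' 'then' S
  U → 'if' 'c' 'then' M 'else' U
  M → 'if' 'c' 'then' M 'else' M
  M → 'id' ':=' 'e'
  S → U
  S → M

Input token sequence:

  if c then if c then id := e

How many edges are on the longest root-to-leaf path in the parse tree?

[S [U if c then [S [U if c then [S [M id := e]]]]]]

6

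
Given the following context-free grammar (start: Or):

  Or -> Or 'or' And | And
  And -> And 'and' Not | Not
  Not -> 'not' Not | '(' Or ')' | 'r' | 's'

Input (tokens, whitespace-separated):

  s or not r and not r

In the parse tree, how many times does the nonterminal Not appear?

5

[Or [Or [And [Not s]]] or [And [And [Not not [Not r]]] and [Not not [Not r]]]]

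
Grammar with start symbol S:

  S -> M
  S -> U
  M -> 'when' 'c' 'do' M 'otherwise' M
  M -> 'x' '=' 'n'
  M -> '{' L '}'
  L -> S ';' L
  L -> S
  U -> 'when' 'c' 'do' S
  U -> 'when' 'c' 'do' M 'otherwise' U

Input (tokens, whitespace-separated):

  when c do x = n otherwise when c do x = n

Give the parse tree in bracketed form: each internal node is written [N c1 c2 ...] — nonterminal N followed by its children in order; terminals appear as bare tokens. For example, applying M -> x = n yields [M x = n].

S
U
when c do M otherwise U
when c do x = n otherwise U
when c do x = n otherwise when c do S
when c do x = n otherwise when c do M
when c do x = n otherwise when c do x = n

[S [U when c do [M x = n] otherwise [U when c do [S [M x = n]]]]]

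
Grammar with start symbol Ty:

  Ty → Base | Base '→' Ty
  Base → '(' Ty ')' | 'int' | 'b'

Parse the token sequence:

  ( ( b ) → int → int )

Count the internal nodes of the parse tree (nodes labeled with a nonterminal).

10

[Ty [Base ( [Ty [Base ( [Ty [Base b]] )] → [Ty [Base int] → [Ty [Base int]]]] )]]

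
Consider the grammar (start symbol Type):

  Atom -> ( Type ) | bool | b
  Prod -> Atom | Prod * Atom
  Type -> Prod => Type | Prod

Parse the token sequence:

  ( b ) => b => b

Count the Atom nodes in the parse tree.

4

[Type [Prod [Atom ( [Type [Prod [Atom b]]] )]] => [Type [Prod [Atom b]] => [Type [Prod [Atom b]]]]]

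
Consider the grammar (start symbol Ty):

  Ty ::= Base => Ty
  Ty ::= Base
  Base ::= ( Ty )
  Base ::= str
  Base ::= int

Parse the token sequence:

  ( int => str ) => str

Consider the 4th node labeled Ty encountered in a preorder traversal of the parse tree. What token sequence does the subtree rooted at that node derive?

[Ty [Base ( [Ty [Base int] => [Ty [Base str]]] )] => [Ty [Base str]]]

str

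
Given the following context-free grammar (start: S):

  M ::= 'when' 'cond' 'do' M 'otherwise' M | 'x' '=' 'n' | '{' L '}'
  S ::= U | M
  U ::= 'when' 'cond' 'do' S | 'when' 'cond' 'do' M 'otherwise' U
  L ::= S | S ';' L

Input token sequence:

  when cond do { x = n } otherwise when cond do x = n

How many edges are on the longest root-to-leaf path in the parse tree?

[S [U when cond do [M { [L [S [M x = n]]] }] otherwise [U when cond do [S [M x = n]]]]]

6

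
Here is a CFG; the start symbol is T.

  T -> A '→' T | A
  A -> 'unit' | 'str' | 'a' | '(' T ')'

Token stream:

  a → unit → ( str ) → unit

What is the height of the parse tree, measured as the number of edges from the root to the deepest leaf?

[T [A a] → [T [A unit] → [T [A ( [T [A str]] )] → [T [A unit]]]]]

6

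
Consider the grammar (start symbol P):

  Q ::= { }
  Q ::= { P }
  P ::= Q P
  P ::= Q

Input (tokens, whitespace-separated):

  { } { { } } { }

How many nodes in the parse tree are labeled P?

[P [Q { }] [P [Q { [P [Q { }]] }] [P [Q { }]]]]

4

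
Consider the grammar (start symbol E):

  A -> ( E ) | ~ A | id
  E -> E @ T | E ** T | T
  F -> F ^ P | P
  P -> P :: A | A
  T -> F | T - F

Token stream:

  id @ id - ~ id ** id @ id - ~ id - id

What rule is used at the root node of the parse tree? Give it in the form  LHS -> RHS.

[E [E [E [E [T [F [P [A id]]]]] @ [T [T [F [P [A id]]]] - [F [P [A ~ [A id]]]]]] ** [T [F [P [A id]]]]] @ [T [T [T [F [P [A id]]]] - [F [P [A ~ [A id]]]]] - [F [P [A id]]]]]

E -> E @ T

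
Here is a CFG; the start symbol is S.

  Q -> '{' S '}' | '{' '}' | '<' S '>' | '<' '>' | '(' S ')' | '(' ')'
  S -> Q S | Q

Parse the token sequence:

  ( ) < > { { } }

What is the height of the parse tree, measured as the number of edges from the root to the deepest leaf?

6

[S [Q ( )] [S [Q < >] [S [Q { [S [Q { }]] }]]]]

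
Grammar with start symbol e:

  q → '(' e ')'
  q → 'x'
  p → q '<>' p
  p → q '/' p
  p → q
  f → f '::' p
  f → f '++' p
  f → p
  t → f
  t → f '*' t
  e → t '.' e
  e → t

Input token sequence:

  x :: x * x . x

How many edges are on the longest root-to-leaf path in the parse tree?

[e [t [f [f [p [q x]]] :: [p [q x]]] * [t [f [p [q x]]]]] . [e [t [f [p [q x]]]]]]

6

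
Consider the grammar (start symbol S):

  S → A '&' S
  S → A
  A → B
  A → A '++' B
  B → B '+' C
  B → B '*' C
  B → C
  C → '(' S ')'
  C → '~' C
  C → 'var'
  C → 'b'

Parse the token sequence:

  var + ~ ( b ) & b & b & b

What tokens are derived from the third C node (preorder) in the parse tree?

( b )

[S [A [B [B [C var]] + [C ~ [C ( [S [A [B [C b]]]] )]]]] & [S [A [B [C b]]] & [S [A [B [C b]]] & [S [A [B [C b]]]]]]]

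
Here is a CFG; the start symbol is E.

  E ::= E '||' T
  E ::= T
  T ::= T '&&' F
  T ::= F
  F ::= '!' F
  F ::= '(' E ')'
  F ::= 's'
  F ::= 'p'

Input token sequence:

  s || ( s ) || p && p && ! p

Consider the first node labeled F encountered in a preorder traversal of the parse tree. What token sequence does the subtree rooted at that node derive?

[E [E [E [T [F s]]] || [T [F ( [E [T [F s]]] )]]] || [T [T [T [F p]] && [F p]] && [F ! [F p]]]]

s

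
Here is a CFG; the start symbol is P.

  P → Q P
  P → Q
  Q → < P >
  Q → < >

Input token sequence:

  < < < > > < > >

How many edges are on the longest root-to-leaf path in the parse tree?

[P [Q < [P [Q < [P [Q < >]] >] [P [Q < >]]] >]]

6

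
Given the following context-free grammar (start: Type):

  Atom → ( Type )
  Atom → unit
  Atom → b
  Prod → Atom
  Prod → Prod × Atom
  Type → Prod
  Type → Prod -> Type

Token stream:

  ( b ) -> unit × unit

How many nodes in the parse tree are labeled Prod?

4

[Type [Prod [Atom ( [Type [Prod [Atom b]]] )]] -> [Type [Prod [Prod [Atom unit]] × [Atom unit]]]]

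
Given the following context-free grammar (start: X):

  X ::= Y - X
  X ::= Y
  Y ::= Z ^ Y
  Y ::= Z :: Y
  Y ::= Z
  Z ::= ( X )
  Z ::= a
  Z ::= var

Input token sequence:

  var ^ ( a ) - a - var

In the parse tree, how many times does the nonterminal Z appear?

[X [Y [Z var] ^ [Y [Z ( [X [Y [Z a]]] )]]] - [X [Y [Z a]] - [X [Y [Z var]]]]]

5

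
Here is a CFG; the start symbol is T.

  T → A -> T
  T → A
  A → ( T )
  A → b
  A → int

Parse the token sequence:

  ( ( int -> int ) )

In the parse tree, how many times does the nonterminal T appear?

[T [A ( [T [A ( [T [A int] -> [T [A int]]] )]] )]]

4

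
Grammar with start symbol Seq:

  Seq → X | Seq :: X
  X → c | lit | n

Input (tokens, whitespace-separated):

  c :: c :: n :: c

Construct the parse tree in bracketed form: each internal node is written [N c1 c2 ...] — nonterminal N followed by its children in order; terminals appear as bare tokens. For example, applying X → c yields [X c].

Seq
Seq :: X
Seq :: X :: X
Seq :: X :: X :: X
X :: X :: X :: X
c :: X :: X :: X
c :: c :: X :: X
c :: c :: n :: X
c :: c :: n :: c

[Seq [Seq [Seq [Seq [X c]] :: [X c]] :: [X n]] :: [X c]]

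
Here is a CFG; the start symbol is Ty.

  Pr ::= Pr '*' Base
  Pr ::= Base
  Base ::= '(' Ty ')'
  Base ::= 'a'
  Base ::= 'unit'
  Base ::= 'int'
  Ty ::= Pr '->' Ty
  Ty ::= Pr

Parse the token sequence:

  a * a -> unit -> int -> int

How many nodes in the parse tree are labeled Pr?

[Ty [Pr [Pr [Base a]] * [Base a]] -> [Ty [Pr [Base unit]] -> [Ty [Pr [Base int]] -> [Ty [Pr [Base int]]]]]]

5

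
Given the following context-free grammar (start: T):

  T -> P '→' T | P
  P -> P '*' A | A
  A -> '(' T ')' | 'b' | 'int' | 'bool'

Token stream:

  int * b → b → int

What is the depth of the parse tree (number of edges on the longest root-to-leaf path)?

[T [P [P [A int]] * [A b]] → [T [P [A b]] → [T [P [A int]]]]]

5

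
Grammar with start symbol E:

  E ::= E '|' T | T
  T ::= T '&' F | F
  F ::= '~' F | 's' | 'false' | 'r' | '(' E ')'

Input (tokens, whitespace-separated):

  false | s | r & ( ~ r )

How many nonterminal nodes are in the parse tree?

15

[E [E [E [T [F false]]] | [T [F s]]] | [T [T [F r]] & [F ( [E [T [F ~ [F r]]]] )]]]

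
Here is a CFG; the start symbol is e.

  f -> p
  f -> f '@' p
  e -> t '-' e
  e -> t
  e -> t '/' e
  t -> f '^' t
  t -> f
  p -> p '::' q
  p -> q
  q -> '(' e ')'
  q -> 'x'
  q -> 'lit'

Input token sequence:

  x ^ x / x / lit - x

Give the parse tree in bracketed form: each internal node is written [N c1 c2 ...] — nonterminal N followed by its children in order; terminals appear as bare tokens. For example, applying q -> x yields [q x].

[e [t [f [p [q x]]] ^ [t [f [p [q x]]]]] / [e [t [f [p [q x]]]] / [e [t [f [p [q lit]]]] - [e [t [f [p [q x]]]]]]]]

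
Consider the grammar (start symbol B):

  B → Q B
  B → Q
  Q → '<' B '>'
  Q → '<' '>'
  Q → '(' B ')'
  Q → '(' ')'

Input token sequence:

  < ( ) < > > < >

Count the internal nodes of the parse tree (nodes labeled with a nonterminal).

8

[B [Q < [B [Q ( )] [B [Q < >]]] >] [B [Q < >]]]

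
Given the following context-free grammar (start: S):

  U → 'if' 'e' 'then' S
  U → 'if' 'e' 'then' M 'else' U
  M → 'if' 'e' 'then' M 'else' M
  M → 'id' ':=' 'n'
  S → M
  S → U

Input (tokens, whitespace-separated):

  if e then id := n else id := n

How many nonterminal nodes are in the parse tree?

[S [M if e then [M id := n] else [M id := n]]]

4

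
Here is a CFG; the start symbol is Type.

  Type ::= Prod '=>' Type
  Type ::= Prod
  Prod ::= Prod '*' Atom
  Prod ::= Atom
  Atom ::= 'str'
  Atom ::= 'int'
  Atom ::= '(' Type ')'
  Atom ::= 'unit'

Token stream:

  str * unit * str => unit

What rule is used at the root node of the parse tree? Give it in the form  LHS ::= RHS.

[Type [Prod [Prod [Prod [Atom str]] * [Atom unit]] * [Atom str]] => [Type [Prod [Atom unit]]]]

Type ::= Prod '=>' Type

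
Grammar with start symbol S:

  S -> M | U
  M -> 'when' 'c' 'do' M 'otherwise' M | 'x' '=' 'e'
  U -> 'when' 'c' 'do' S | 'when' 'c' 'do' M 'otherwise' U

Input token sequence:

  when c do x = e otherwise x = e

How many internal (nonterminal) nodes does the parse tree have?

4

[S [M when c do [M x = e] otherwise [M x = e]]]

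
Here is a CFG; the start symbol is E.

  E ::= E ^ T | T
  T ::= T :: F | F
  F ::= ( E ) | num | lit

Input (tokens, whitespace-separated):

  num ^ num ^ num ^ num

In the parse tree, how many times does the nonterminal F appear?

4

[E [E [E [E [T [F num]]] ^ [T [F num]]] ^ [T [F num]]] ^ [T [F num]]]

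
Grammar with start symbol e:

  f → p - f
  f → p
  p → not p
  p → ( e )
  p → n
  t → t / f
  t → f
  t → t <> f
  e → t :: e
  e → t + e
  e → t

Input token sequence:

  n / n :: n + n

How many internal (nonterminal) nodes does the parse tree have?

15

[e [t [t [f [p n]]] / [f [p n]]] :: [e [t [f [p n]]] + [e [t [f [p n]]]]]]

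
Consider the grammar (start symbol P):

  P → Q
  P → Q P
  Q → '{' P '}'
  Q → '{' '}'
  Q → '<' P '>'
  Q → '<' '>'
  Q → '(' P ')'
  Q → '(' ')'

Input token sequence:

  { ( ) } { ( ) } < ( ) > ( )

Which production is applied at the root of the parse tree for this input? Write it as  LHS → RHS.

P → Q P

[P [Q { [P [Q ( )]] }] [P [Q { [P [Q ( )]] }] [P [Q < [P [Q ( )]] >] [P [Q ( )]]]]]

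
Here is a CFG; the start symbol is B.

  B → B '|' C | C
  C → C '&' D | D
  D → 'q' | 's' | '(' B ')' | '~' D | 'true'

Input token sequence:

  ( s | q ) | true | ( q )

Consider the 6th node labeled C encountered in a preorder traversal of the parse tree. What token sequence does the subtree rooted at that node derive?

q

[B [B [B [C [D ( [B [B [C [D s]]] | [C [D q]]] )]]] | [C [D true]]] | [C [D ( [B [C [D q]]] )]]]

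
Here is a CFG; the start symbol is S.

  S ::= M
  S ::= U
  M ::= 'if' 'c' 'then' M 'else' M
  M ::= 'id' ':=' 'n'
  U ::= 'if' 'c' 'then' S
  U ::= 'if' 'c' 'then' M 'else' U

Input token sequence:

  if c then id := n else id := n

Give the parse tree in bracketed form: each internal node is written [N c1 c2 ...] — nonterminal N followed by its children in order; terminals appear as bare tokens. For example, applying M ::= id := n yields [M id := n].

S
M
if c then M else M
if c then id := n else M
if c then id := n else id := n

[S [M if c then [M id := n] else [M id := n]]]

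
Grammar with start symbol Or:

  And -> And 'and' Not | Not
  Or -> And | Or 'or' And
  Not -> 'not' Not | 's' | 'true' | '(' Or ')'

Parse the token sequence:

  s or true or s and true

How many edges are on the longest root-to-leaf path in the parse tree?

[Or [Or [Or [And [Not s]]] or [And [Not true]]] or [And [And [Not s]] and [Not true]]]

5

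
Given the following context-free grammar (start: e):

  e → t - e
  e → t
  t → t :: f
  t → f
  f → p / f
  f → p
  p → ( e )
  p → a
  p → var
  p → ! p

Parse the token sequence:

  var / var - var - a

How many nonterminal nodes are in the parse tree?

14

[e [t [f [p var] / [f [p var]]]] - [e [t [f [p var]]] - [e [t [f [p a]]]]]]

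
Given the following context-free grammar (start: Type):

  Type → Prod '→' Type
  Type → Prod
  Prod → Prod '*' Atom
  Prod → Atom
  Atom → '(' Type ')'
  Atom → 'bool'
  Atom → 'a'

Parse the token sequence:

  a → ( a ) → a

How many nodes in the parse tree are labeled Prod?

4

[Type [Prod [Atom a]] → [Type [Prod [Atom ( [Type [Prod [Atom a]]] )]] → [Type [Prod [Atom a]]]]]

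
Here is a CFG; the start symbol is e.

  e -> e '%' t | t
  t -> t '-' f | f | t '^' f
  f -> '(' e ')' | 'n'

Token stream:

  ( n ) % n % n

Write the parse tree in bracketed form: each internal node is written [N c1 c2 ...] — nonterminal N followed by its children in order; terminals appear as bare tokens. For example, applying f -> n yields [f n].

e
e % t
e % t % t
t % t % t
f % t % t
( e ) % t % t
( t ) % t % t
( f ) % t % t
( n ) % t % t
( n ) % f % t
( n ) % n % t
( n ) % n % f
( n ) % n % n

[e [e [e [t [f ( [e [t [f n]]] )]]] % [t [f n]]] % [t [f n]]]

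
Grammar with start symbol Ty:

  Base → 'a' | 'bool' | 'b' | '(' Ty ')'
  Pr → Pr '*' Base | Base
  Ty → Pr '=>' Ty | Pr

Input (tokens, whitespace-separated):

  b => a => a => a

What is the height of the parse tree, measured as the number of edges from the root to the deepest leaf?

[Ty [Pr [Base b]] => [Ty [Pr [Base a]] => [Ty [Pr [Base a]] => [Ty [Pr [Base a]]]]]]

6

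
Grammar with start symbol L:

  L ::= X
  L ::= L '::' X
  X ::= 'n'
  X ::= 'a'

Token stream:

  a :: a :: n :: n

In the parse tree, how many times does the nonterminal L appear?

[L [L [L [L [X a]] :: [X a]] :: [X n]] :: [X n]]

4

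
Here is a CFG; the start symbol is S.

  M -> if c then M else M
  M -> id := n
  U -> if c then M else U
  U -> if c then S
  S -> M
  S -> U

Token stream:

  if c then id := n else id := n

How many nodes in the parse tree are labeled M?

[S [M if c then [M id := n] else [M id := n]]]

3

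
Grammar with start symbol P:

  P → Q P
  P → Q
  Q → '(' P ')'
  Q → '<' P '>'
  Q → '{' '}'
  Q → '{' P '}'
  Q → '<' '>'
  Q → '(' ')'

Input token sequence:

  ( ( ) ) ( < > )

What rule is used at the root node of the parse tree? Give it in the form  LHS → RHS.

[P [Q ( [P [Q ( )]] )] [P [Q ( [P [Q < >]] )]]]

P → Q P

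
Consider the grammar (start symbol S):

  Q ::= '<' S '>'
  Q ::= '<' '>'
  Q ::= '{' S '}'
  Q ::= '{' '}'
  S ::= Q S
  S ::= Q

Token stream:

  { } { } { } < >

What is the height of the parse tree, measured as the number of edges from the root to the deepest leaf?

[S [Q { }] [S [Q { }] [S [Q { }] [S [Q < >]]]]]

5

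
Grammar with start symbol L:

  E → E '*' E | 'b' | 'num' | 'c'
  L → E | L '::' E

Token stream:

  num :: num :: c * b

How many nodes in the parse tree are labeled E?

[L [L [L [E num]] :: [E num]] :: [E [E c] * [E b]]]

5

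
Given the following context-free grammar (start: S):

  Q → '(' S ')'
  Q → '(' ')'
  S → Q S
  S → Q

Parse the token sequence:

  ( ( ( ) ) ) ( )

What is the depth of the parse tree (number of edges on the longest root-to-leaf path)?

6

[S [Q ( [S [Q ( [S [Q ( )]] )]] )] [S [Q ( )]]]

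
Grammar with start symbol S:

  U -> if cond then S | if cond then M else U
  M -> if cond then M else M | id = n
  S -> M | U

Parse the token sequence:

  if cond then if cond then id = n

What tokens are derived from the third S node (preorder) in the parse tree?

[S [U if cond then [S [U if cond then [S [M id = n]]]]]]

id = n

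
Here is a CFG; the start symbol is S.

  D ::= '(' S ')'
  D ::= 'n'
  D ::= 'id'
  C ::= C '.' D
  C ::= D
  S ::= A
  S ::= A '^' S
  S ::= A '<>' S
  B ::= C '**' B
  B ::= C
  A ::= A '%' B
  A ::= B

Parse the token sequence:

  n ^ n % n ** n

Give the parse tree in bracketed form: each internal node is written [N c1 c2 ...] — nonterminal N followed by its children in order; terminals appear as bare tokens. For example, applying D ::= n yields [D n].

S
A ^ S
B ^ S
C ^ S
D ^ S
n ^ S
n ^ A
n ^ A % B
n ^ B % B
n ^ C % B
n ^ D % B
n ^ n % B
n ^ n % C ** B
n ^ n % D ** B
n ^ n % n ** B
n ^ n % n ** C
n ^ n % n ** D
n ^ n % n ** n

[S [A [B [C [D n]]]] ^ [S [A [A [B [C [D n]]]] % [B [C [D n]] ** [B [C [D n]]]]]]]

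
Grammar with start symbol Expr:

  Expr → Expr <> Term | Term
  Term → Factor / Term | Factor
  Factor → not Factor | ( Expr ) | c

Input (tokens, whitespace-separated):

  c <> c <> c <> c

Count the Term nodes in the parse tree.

[Expr [Expr [Expr [Expr [Term [Factor c]]] <> [Term [Factor c]]] <> [Term [Factor c]]] <> [Term [Factor c]]]

4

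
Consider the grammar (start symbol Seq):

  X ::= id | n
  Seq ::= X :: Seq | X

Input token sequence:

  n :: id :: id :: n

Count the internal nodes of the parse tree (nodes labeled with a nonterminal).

[Seq [X n] :: [Seq [X id] :: [Seq [X id] :: [Seq [X n]]]]]

8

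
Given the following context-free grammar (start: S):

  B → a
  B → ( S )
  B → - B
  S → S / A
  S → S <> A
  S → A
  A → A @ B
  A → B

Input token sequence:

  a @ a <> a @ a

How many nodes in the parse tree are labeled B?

[S [S [A [A [B a]] @ [B a]]] <> [A [A [B a]] @ [B a]]]

4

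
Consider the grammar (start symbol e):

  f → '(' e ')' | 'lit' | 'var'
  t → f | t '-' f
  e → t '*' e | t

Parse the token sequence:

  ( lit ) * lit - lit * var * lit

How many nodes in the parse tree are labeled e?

[e [t [f ( [e [t [f lit]]] )]] * [e [t [t [f lit]] - [f lit]] * [e [t [f var]] * [e [t [f lit]]]]]]

5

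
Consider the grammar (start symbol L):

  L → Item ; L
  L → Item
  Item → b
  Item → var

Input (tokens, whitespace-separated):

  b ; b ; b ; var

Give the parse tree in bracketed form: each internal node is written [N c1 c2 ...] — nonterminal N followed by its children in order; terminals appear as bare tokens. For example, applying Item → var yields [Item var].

L
Item ; L
b ; L
b ; Item ; L
b ; b ; L
b ; b ; Item ; L
b ; b ; b ; L
b ; b ; b ; Item
b ; b ; b ; var

[L [Item b] ; [L [Item b] ; [L [Item b] ; [L [Item var]]]]]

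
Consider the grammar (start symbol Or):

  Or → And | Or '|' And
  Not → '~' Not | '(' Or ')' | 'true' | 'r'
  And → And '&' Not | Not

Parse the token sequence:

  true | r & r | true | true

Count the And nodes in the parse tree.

[Or [Or [Or [Or [And [Not true]]] | [And [And [Not r]] & [Not r]]] | [And [Not true]]] | [And [Not true]]]

5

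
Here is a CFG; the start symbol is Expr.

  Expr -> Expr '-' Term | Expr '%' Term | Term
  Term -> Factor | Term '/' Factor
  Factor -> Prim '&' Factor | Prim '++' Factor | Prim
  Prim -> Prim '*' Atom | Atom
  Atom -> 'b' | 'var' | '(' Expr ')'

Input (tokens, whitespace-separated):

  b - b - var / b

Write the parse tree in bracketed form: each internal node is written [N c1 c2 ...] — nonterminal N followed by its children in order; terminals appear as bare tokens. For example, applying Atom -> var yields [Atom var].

Expr
Expr - Term
Expr - Term - Term
Term - Term - Term
Factor - Term - Term
Prim - Term - Term
Atom - Term - Term
b - Term - Term
b - Factor - Term
b - Prim - Term
b - Atom - Term
b - b - Term
b - b - Term / Factor
b - b - Factor / Factor
b - b - Prim / Factor
b - b - Atom / Factor
b - b - var / Factor
b - b - var / Prim
b - b - var / Atom
b - b - var / b

[Expr [Expr [Expr [Term [Factor [Prim [Atom b]]]]] - [Term [Factor [Prim [Atom b]]]]] - [Term [Term [Factor [Prim [Atom var]]]] / [Factor [Prim [Atom b]]]]]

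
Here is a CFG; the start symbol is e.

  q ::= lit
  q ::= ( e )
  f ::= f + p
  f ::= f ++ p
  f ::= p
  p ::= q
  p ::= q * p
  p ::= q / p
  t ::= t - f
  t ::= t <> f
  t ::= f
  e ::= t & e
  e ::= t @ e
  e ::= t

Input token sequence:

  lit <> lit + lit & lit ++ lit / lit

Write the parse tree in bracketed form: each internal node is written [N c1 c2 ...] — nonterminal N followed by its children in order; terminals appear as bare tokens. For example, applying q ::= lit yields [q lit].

[e [t [t [f [p [q lit]]]] <> [f [f [p [q lit]]] + [p [q lit]]]] & [e [t [f [f [p [q lit]]] ++ [p [q lit] / [p [q lit]]]]]]]

e
t & e
t <> f & e
f <> f & e
p <> f & e
q <> f & e
lit <> f & e
lit <> f + p & e
lit <> p + p & e
lit <> q + p & e
lit <> lit + p & e
lit <> lit + q & e
lit <> lit + lit & e
lit <> lit + lit & t
lit <> lit + lit & f
lit <> lit + lit & f ++ p
lit <> lit + lit & p ++ p
lit <> lit + lit & q ++ p
lit <> lit + lit & lit ++ p
lit <> lit + lit & lit ++ q / p
lit <> lit + lit & lit ++ lit / p
lit <> lit + lit & lit ++ lit / q
lit <> lit + lit & lit ++ lit / lit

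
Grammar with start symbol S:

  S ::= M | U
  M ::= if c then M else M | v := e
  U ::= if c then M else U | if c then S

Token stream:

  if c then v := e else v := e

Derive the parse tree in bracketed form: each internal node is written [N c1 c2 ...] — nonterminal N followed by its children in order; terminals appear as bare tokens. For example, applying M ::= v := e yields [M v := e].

[S [M if c then [M v := e] else [M v := e]]]

S
M
if c then M else M
if c then v := e else M
if c then v := e else v := e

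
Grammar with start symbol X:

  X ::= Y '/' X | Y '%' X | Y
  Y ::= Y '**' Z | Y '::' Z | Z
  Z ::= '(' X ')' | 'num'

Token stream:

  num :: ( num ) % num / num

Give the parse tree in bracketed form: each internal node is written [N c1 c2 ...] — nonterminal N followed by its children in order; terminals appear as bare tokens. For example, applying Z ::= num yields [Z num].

X
Y % X
Y :: Z % X
Z :: Z % X
num :: Z % X
num :: ( X ) % X
num :: ( Y ) % X
num :: ( Z ) % X
num :: ( num ) % X
num :: ( num ) % Y / X
num :: ( num ) % Z / X
num :: ( num ) % num / X
num :: ( num ) % num / Y
num :: ( num ) % num / Z
num :: ( num ) % num / num

[X [Y [Y [Z num]] :: [Z ( [X [Y [Z num]]] )]] % [X [Y [Z num]] / [X [Y [Z num]]]]]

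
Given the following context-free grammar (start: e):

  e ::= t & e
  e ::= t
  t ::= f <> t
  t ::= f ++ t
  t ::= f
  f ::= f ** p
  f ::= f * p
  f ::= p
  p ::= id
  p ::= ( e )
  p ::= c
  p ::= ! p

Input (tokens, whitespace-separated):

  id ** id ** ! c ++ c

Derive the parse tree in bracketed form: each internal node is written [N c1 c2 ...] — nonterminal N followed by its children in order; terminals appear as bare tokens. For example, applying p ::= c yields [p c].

[e [t [f [f [f [p id]] ** [p id]] ** [p ! [p c]]] ++ [t [f [p c]]]]]

e
t
f ++ t
f ** p ++ t
f ** p ** p ++ t
p ** p ** p ++ t
id ** p ** p ++ t
id ** id ** p ++ t
id ** id ** ! p ++ t
id ** id ** ! c ++ t
id ** id ** ! c ++ f
id ** id ** ! c ++ p
id ** id ** ! c ++ c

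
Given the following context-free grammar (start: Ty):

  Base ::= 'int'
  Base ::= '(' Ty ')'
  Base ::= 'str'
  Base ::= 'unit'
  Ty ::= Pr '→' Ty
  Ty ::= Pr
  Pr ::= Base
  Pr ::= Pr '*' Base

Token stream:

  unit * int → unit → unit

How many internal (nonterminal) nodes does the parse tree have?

[Ty [Pr [Pr [Base unit]] * [Base int]] → [Ty [Pr [Base unit]] → [Ty [Pr [Base unit]]]]]

11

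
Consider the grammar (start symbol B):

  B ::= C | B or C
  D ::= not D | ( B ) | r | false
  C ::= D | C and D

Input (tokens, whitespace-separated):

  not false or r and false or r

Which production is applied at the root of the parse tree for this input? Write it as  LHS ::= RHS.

B ::= B or C

[B [B [B [C [D not [D false]]]] or [C [C [D r]] and [D false]]] or [C [D r]]]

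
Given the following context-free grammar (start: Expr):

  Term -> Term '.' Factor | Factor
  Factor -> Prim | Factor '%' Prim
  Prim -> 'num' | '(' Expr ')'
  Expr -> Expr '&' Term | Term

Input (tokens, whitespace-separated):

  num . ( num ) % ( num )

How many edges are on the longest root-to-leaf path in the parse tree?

9

[Expr [Term [Term [Factor [Prim num]]] . [Factor [Factor [Prim ( [Expr [Term [Factor [Prim num]]]] )]] % [Prim ( [Expr [Term [Factor [Prim num]]]] )]]]]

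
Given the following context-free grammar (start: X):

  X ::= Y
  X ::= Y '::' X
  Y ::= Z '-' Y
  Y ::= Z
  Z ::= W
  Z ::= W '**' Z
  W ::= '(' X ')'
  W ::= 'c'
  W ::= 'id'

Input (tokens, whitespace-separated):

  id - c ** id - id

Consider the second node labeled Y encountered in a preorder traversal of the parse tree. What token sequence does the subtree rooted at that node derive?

c ** id - id

[X [Y [Z [W id]] - [Y [Z [W c] ** [Z [W id]]] - [Y [Z [W id]]]]]]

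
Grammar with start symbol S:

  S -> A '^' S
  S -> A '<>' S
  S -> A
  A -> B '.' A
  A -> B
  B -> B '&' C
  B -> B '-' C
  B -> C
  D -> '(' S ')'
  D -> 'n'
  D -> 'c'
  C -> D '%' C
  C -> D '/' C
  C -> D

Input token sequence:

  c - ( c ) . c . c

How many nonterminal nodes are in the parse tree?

[S [A [B [B [C [D c]]] - [C [D ( [S [A [B [C [D c]]]]] )]]] . [A [B [C [D c]]] . [A [B [C [D c]]]]]]]

21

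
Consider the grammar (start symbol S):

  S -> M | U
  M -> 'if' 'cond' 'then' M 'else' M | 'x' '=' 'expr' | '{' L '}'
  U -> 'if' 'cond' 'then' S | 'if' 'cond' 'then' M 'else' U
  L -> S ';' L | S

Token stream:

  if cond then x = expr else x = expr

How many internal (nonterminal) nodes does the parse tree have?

4

[S [M if cond then [M x = expr] else [M x = expr]]]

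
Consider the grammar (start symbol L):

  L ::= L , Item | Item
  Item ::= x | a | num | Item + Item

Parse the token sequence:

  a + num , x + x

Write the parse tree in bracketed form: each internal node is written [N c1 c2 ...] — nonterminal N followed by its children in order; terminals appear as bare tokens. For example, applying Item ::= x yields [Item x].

L
L , Item
Item , Item
Item + Item , Item
a + Item , Item
a + num , Item
a + num , Item + Item
a + num , x + Item
a + num , x + x

[L [L [Item [Item a] + [Item num]]] , [Item [Item x] + [Item x]]]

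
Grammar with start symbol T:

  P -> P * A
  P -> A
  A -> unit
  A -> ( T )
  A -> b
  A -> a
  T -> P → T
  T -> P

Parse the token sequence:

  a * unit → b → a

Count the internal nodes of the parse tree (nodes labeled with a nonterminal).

[T [P [P [A a]] * [A unit]] → [T [P [A b]] → [T [P [A a]]]]]

11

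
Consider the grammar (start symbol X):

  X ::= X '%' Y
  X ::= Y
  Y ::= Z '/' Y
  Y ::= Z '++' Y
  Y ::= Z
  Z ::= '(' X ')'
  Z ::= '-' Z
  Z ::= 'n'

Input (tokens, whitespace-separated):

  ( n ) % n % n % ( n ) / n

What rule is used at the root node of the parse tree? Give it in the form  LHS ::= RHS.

X ::= X '%' Y

[X [X [X [X [Y [Z ( [X [Y [Z n]]] )]]] % [Y [Z n]]] % [Y [Z n]]] % [Y [Z ( [X [Y [Z n]]] )] / [Y [Z n]]]]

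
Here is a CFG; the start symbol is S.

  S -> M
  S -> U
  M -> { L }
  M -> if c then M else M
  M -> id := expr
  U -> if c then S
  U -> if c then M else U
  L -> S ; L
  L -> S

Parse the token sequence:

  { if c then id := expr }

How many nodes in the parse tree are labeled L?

1

[S [M { [L [S [U if c then [S [M id := expr]]]]] }]]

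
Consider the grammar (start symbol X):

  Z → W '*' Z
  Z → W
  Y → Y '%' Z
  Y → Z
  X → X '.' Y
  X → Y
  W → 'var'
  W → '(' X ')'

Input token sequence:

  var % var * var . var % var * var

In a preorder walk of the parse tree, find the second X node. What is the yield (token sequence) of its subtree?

var % var * var

[X [X [Y [Y [Z [W var]]] % [Z [W var] * [Z [W var]]]]] . [Y [Y [Z [W var]]] % [Z [W var] * [Z [W var]]]]]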